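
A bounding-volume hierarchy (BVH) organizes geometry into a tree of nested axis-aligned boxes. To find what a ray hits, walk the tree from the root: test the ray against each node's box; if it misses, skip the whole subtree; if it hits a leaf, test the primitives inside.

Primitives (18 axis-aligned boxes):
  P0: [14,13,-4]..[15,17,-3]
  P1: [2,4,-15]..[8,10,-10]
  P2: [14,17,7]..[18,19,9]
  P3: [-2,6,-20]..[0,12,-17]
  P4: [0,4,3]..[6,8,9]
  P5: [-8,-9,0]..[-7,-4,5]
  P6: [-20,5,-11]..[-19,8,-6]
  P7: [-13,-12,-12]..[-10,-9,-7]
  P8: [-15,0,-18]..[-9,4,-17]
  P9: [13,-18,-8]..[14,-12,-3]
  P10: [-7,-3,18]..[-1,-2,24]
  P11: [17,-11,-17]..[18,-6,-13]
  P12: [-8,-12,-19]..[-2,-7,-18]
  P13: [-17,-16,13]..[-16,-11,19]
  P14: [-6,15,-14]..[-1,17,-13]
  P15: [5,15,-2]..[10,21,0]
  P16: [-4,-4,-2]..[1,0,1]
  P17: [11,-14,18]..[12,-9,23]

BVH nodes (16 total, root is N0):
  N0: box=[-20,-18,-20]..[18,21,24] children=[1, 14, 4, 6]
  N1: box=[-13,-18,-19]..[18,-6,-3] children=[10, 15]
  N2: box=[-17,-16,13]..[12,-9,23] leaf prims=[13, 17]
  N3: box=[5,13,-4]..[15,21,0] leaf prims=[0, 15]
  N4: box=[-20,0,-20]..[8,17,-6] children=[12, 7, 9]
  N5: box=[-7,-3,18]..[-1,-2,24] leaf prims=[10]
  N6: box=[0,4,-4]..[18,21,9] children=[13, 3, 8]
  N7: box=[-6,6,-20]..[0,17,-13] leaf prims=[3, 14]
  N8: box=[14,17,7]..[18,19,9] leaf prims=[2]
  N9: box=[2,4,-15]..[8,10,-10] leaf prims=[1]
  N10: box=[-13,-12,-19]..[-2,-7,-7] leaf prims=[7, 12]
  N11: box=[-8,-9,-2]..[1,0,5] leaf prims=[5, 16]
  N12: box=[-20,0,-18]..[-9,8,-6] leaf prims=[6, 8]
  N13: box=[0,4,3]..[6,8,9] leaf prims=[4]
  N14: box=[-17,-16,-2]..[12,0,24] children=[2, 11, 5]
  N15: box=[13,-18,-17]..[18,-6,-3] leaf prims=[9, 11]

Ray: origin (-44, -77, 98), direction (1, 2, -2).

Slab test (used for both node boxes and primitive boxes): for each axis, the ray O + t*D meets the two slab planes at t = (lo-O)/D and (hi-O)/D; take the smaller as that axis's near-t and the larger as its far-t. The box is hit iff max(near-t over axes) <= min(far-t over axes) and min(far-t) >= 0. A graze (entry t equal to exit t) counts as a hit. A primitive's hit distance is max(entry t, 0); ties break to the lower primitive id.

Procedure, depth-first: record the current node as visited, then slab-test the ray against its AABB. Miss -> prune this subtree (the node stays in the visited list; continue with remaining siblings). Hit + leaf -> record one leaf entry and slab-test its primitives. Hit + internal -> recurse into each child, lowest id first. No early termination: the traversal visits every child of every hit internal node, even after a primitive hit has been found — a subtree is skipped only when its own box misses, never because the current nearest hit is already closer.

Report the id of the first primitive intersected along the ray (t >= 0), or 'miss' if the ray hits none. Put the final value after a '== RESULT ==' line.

Traverse from the root:
N0 x:[24,62] y:[59/2,49] z:[37,59] -> hit [37,49], descend [1, 4, 6, 14]
  N1 x:[31,62] y:[59/2,71/2] z:[101/2,117/2] -> miss, prune
  N4 x:[24,52] y:[77/2,47] z:[52,59] -> miss, prune
  N6 x:[44,62] y:[81/2,49] z:[89/2,51] -> hit [89/2,49], descend [3, 8, 13]
    N3 x:[49,59] y:[45,49] z:[49,51] -> hit [49,49] leaf, test {P0(miss), P15@t=49}
    N8 x:[58,62] y:[47,48] z:[89/2,91/2] -> miss, prune
    N13 x:[44,50] y:[81/2,85/2] z:[89/2,95/2] -> miss, prune
  N14 x:[27,56] y:[61/2,77/2] z:[37,50] -> hit [37,77/2], descend [2, 5, 11]
    N2 x:[27,56] y:[61/2,34] z:[75/2,85/2] -> miss, prune
    N5 x:[37,43] y:[37,75/2] z:[37,40] -> hit [37,75/2] leaf, test {P10@t=37}
    N11 x:[36,45] y:[34,77/2] z:[93/2,50] -> miss, prune

Summary -> nodes [0, 1, 4, 6, 3, 8, 13, 14, 2, 5, 11]; box-tests=11; leaf-entries=2; first=P10

== RESULT ==
10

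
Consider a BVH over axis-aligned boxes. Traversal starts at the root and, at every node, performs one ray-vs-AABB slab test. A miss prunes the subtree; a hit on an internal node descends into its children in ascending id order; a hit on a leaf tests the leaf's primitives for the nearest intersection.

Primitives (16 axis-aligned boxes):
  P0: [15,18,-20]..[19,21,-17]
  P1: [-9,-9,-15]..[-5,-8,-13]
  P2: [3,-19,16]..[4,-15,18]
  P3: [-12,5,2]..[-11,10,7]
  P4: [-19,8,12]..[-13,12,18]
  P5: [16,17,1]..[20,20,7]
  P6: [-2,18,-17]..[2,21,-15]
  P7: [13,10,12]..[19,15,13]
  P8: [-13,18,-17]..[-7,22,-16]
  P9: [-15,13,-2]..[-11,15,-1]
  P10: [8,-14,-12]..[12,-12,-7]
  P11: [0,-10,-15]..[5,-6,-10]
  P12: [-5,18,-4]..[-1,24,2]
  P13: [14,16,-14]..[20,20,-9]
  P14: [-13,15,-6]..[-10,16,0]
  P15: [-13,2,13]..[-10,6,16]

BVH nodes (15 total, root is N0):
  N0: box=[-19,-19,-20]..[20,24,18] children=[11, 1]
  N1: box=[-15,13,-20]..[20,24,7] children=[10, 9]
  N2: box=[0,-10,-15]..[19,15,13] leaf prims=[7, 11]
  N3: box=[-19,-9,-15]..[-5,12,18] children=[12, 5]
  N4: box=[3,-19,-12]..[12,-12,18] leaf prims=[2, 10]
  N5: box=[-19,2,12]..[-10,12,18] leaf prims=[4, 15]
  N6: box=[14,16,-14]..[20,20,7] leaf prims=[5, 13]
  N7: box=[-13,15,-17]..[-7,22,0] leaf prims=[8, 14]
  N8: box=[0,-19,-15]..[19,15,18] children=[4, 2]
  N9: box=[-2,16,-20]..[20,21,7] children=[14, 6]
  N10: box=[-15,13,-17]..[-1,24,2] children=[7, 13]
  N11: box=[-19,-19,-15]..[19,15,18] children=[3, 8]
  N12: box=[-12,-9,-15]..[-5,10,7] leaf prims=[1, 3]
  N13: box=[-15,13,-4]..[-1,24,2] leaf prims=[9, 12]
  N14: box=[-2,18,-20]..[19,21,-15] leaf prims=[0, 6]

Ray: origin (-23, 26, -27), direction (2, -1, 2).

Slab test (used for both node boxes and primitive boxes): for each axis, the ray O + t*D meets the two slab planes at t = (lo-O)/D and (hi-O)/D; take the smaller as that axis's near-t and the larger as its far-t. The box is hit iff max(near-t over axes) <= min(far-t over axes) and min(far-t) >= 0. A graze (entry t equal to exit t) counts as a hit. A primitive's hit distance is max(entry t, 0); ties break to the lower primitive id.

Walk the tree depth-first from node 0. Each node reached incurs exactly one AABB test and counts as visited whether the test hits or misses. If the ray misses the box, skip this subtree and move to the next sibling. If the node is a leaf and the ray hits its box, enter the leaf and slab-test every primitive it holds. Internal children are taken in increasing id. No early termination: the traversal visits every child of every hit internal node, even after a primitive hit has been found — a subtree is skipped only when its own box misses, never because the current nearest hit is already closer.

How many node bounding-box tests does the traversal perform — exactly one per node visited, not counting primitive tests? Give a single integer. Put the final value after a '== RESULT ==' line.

Trace the traversal:
N0 x:[2,43/2] y:[2,45] z:[7/2,45/2] -> hit [7/2,43/2], descend [1, 11]
  N1 x:[4,43/2] y:[2,13] z:[7/2,17] -> hit [4,13], descend [9, 10]
    N9 x:[21/2,43/2] y:[5,10] z:[7/2,17] -> miss, prune
    N10 x:[4,11] y:[2,13] z:[5,29/2] -> hit [5,11], descend [7, 13]
      N7 x:[5,8] y:[4,11] z:[5,27/2] -> hit [5,8] leaf, test {P8@t=5, P14(miss)}
      N13 x:[4,11] y:[2,13] z:[23/2,29/2] -> miss, prune
  N11 x:[2,21] y:[11,45] z:[6,45/2] -> hit [11,21], descend [3, 8]
    N3 x:[2,9] y:[14,35] z:[6,45/2] -> miss, prune
    N8 x:[23/2,21] y:[11,45] z:[6,45/2] -> hit [23/2,21], descend [2, 4]
      N2 x:[23/2,21] y:[11,36] z:[6,20] -> hit [23/2,20] leaf, test {P7(miss), P11(miss)}
      N4 x:[13,35/2] y:[38,45] z:[15/2,45/2] -> miss, prune

order=[0, 1, 9, 10, 7, 13, 11, 3, 8, 2, 4]  |boxes|=11  |leaves|=2  hit=P8

== RESULT ==
11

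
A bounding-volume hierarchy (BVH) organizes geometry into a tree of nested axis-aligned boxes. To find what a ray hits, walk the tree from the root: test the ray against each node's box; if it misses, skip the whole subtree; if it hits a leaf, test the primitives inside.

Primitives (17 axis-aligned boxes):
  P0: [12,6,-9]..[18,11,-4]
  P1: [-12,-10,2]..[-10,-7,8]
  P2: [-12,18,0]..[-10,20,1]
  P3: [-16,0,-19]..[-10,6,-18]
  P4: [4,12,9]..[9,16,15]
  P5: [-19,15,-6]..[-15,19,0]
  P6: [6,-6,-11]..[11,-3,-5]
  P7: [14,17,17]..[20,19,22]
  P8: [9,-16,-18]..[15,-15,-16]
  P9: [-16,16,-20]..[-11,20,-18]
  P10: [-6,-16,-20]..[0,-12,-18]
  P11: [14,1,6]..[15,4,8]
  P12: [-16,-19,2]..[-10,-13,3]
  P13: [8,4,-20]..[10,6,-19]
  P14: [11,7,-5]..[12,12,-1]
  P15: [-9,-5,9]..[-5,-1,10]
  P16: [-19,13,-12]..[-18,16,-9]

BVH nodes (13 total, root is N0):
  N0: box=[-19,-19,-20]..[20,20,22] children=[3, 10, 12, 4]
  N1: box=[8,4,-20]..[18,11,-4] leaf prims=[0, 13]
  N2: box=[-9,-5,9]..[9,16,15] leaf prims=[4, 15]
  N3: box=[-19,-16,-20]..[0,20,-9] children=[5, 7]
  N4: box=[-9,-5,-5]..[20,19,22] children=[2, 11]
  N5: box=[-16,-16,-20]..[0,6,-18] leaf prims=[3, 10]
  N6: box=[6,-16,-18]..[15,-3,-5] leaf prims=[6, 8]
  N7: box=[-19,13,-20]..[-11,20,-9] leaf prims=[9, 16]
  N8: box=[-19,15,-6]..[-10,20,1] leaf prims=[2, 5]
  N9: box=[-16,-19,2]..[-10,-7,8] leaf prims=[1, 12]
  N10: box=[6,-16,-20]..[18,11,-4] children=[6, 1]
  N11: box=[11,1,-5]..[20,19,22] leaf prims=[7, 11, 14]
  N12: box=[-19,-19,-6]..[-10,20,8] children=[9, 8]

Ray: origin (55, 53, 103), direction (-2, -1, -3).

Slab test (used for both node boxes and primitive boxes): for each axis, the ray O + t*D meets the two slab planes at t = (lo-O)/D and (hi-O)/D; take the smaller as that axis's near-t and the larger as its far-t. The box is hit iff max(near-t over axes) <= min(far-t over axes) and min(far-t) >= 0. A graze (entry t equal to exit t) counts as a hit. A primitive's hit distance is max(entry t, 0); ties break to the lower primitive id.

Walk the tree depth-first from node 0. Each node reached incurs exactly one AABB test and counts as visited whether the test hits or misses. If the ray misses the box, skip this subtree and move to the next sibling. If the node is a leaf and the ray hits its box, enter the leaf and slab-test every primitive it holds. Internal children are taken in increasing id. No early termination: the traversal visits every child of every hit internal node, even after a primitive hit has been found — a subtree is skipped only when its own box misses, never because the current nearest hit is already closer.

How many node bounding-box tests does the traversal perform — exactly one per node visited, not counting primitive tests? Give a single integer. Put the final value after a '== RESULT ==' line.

Traverse from the root:
N0 x:[35/2,37] y:[33,72] z:[27,41] -> hit [33,37], descend [3, 4, 10, 12]
  N3 x:[55/2,37] y:[33,69] z:[112/3,41] -> miss, prune
  N4 x:[35/2,32] y:[34,58] z:[27,36] -> miss, prune
  N10 x:[37/2,49/2] y:[42,69] z:[107/3,41] -> miss, prune
  N12 x:[65/2,37] y:[33,72] z:[95/3,109/3] -> hit [33,109/3], descend [8, 9]
    N8 x:[65/2,37] y:[33,38] z:[34,109/3] -> hit [34,109/3] leaf, test {P2(miss), P5@t=35}
    N9 x:[65/2,71/2] y:[60,72] z:[95/3,101/3] -> miss, prune

Summary -> nodes [0, 3, 4, 10, 12, 8, 9]; box-tests=7; leaf-entries=1; first=P5

== RESULT ==
7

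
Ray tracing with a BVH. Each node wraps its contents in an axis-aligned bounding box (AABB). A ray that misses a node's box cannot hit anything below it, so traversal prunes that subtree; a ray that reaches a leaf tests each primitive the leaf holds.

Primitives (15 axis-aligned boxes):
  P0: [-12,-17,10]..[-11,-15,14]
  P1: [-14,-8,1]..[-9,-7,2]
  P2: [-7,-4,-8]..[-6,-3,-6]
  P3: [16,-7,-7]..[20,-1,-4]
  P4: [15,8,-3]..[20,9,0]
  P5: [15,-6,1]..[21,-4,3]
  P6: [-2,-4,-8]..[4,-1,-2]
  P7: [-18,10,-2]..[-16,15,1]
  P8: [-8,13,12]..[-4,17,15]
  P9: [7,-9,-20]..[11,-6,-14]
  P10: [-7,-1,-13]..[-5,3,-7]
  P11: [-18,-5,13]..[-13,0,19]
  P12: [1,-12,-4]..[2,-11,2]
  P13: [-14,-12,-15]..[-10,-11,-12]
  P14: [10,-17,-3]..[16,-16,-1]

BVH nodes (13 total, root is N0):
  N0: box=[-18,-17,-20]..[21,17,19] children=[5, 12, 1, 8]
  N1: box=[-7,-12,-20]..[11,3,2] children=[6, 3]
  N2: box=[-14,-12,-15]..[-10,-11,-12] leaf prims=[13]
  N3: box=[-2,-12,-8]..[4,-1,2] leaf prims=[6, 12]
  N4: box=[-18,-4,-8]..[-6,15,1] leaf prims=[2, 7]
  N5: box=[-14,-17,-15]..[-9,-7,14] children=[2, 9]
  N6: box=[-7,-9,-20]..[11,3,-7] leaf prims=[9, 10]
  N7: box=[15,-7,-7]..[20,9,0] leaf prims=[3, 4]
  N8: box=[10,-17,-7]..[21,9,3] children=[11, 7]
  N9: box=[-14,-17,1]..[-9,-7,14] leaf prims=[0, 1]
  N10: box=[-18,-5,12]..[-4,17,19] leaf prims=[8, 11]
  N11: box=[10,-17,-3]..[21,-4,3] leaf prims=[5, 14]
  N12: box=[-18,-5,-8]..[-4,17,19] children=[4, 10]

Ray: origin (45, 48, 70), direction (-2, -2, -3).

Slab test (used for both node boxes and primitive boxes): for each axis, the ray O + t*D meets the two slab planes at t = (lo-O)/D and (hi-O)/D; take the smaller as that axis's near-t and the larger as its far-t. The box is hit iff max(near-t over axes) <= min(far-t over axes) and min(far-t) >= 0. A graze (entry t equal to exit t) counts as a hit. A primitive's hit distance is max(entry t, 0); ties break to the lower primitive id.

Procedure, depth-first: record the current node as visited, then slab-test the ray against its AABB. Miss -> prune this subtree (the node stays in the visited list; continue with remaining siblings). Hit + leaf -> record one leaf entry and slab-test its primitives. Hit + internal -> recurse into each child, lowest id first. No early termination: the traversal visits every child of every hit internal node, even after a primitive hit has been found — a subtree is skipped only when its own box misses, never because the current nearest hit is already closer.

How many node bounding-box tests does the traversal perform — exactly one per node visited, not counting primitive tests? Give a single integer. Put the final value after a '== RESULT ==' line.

Traverse from the root:
N0 x:[12,63/2] y:[31/2,65/2] z:[17,30] -> hit [17,30], descend [1, 5, 8, 12]
  N1 x:[17,26] y:[45/2,30] z:[68/3,30] -> hit [68/3,26], descend [3, 6]
    N3 x:[41/2,47/2] y:[49/2,30] z:[68/3,26] -> miss, prune
    N6 x:[17,26] y:[45/2,57/2] z:[77/3,30] -> hit [77/3,26] leaf, test {P9(miss), P10(miss)}
  N5 x:[27,59/2] y:[55/2,65/2] z:[56/3,85/3] -> hit [55/2,85/3], descend [2, 9]
    N2 x:[55/2,59/2] y:[59/2,30] z:[82/3,85/3] -> miss, prune
    N9 x:[27,59/2] y:[55/2,65/2] z:[56/3,23] -> miss, prune
  N8 x:[12,35/2] y:[39/2,65/2] z:[67/3,77/3] -> miss, prune
  N12 x:[49/2,63/2] y:[31/2,53/2] z:[17,26] -> hit [49/2,26], descend [4, 10]
    N4 x:[51/2,63/2] y:[33/2,26] z:[23,26] -> hit [51/2,26] leaf, test {P2@t=51/2, P7(miss)}
    N10 x:[49/2,63/2] y:[31/2,53/2] z:[17,58/3] -> miss, prune

11 AABB tests over nodes [0, 1, 3, 6, 5, 2, 9, 8, 12, 4, 10]; 2 leaves entered; closest P2.

== RESULT ==
11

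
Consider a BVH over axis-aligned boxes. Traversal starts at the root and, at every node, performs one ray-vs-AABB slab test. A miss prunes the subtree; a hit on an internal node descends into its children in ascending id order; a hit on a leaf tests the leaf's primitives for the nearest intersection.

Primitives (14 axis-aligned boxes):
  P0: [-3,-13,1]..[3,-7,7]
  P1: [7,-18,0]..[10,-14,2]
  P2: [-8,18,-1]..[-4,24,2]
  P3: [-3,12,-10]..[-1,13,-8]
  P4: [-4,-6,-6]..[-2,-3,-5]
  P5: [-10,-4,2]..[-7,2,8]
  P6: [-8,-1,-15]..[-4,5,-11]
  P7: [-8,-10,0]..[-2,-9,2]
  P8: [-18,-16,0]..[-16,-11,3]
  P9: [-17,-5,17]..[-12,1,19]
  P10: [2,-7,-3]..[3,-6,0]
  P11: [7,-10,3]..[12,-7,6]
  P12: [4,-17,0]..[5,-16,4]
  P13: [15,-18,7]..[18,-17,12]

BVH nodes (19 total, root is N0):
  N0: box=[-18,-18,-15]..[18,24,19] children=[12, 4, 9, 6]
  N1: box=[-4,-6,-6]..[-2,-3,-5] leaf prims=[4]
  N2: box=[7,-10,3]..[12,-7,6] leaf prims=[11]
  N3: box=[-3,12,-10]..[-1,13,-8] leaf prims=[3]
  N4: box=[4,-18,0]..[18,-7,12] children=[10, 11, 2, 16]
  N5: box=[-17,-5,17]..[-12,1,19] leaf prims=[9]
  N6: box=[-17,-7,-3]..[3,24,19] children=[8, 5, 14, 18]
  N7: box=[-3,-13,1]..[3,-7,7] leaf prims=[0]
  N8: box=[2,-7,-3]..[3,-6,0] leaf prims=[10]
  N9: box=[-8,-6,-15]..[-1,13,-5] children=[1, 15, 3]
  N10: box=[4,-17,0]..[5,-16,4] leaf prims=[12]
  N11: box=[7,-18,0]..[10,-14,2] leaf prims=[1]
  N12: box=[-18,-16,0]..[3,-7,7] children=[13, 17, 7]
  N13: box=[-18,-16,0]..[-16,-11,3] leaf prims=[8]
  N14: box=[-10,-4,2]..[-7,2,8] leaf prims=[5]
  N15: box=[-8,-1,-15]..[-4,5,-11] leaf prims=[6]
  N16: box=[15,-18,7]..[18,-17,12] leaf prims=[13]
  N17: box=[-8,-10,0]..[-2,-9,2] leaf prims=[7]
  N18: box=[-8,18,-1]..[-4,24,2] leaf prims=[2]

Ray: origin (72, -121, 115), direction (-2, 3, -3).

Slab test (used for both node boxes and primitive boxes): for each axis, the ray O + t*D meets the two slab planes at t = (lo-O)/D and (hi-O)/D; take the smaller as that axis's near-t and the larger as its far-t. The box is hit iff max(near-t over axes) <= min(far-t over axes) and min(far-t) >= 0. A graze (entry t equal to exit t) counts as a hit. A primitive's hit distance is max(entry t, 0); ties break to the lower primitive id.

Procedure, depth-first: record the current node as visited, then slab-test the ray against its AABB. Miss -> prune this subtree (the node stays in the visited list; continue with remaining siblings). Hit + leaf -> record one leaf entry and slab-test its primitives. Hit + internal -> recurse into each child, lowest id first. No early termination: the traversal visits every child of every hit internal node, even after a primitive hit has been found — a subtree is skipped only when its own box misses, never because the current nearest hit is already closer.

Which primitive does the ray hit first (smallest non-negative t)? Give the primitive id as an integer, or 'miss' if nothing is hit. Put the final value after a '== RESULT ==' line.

Trace the traversal:
N0 x:[27,45] y:[103/3,145/3] z:[32,130/3] -> hit [103/3,130/3], descend [4, 6, 9, 12]
  N4 x:[27,34] y:[103/3,38] z:[103/3,115/3] -> miss, prune
  N6 x:[69/2,89/2] y:[38,145/3] z:[32,118/3] -> hit [38,118/3], descend [5, 8, 14, 18]
    N5 x:[42,89/2] y:[116/3,122/3] z:[32,98/3] -> miss, prune
    N8 x:[69/2,35] y:[38,115/3] z:[115/3,118/3] -> miss, prune
    N14 x:[79/2,41] y:[39,41] z:[107/3,113/3] -> miss, prune
    N18 x:[38,40] y:[139/3,145/3] z:[113/3,116/3] -> miss, prune
  N9 x:[73/2,40] y:[115/3,134/3] z:[40,130/3] -> hit [40,40], descend [1, 3, 15]
    N1 x:[37,38] y:[115/3,118/3] z:[40,121/3] -> miss, prune
    N3 x:[73/2,75/2] y:[133/3,134/3] z:[41,125/3] -> miss, prune
    N15 x:[38,40] y:[40,42] z:[42,130/3] -> miss, prune
  N12 x:[69/2,45] y:[35,38] z:[36,115/3] -> hit [36,38], descend [7, 13, 17]
    N7 x:[69/2,75/2] y:[36,38] z:[36,38] -> hit [36,75/2] leaf, test {P0@t=36}
    N13 x:[44,45] y:[35,110/3] z:[112/3,115/3] -> miss, prune
    N17 x:[37,40] y:[37,112/3] z:[113/3,115/3] -> miss, prune

15 AABB tests over nodes [0, 4, 6, 5, 8, 14, 18, 9, 1, 3, 15, 12, 7, 13, 17]; 1 leaf entered; closest P0.

== RESULT ==
0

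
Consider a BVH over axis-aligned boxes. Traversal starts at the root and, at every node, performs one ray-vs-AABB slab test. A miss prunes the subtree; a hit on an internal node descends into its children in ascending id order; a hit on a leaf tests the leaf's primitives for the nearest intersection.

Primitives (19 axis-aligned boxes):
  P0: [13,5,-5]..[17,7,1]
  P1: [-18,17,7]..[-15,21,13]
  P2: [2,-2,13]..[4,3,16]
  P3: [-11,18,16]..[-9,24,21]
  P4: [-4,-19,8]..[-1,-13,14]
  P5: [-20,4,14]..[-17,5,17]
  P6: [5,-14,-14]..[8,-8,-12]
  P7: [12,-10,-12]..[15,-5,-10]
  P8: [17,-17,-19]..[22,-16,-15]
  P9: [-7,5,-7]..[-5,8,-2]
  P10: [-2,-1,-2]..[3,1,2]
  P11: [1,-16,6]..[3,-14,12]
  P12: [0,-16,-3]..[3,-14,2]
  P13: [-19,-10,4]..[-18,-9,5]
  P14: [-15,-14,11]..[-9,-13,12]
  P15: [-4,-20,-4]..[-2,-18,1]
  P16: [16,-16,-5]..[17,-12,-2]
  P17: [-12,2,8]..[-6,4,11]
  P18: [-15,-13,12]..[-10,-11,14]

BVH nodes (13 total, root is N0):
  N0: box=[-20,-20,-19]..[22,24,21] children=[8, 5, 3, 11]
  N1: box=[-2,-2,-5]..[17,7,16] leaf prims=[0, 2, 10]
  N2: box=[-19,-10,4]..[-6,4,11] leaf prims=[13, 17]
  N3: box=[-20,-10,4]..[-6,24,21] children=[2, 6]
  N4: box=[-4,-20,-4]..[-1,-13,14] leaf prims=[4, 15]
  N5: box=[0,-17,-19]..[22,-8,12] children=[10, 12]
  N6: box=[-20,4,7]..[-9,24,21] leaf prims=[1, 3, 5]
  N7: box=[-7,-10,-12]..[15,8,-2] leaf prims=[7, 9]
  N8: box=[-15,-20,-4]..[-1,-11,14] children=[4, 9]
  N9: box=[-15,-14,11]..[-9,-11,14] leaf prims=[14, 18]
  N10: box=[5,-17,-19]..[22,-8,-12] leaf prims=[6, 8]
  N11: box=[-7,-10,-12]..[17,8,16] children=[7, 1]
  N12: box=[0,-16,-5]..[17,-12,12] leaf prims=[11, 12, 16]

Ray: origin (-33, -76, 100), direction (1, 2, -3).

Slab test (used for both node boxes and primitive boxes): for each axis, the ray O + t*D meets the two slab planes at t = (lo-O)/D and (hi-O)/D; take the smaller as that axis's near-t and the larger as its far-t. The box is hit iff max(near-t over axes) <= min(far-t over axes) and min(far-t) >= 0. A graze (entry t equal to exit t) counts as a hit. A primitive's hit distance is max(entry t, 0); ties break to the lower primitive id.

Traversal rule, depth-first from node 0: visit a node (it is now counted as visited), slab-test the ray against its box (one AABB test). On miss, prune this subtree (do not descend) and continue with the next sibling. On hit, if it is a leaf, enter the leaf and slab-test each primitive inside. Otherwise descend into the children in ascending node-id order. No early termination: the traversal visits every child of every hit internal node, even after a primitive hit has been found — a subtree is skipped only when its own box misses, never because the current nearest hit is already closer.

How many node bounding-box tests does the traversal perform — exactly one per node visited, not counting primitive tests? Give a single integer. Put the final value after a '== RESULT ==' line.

Traverse from the root:
N0 x:[13,55] y:[28,50] z:[79/3,119/3] -> hit [28,119/3], descend [3, 5, 8, 11]
  N3 x:[13,27] y:[33,50] z:[79/3,32] -> miss, prune
  N5 x:[33,55] y:[59/2,34] z:[88/3,119/3] -> hit [33,34], descend [10, 12]
    N10 x:[38,55] y:[59/2,34] z:[112/3,119/3] -> miss, prune
    N12 x:[33,50] y:[30,32] z:[88/3,35] -> miss, prune
  N8 x:[18,32] y:[28,65/2] z:[86/3,104/3] -> hit [86/3,32], descend [4, 9]
    N4 x:[29,32] y:[28,63/2] z:[86/3,104/3] -> hit [29,63/2] leaf, test {P4@t=29, P15(miss)}
    N9 x:[18,24] y:[31,65/2] z:[86/3,89/3] -> miss, prune
  N11 x:[26,50] y:[33,42] z:[28,112/3] -> hit [33,112/3], descend [1, 7]
    N1 x:[31,50] y:[37,83/2] z:[28,35] -> miss, prune
    N7 x:[26,48] y:[33,42] z:[34,112/3] -> hit [34,112/3] leaf, test {P7(miss), P9(miss)}

order=[0, 3, 5, 10, 12, 8, 4, 9, 11, 1, 7]  |boxes|=11  |leaves|=2  hit=P4

== RESULT ==
11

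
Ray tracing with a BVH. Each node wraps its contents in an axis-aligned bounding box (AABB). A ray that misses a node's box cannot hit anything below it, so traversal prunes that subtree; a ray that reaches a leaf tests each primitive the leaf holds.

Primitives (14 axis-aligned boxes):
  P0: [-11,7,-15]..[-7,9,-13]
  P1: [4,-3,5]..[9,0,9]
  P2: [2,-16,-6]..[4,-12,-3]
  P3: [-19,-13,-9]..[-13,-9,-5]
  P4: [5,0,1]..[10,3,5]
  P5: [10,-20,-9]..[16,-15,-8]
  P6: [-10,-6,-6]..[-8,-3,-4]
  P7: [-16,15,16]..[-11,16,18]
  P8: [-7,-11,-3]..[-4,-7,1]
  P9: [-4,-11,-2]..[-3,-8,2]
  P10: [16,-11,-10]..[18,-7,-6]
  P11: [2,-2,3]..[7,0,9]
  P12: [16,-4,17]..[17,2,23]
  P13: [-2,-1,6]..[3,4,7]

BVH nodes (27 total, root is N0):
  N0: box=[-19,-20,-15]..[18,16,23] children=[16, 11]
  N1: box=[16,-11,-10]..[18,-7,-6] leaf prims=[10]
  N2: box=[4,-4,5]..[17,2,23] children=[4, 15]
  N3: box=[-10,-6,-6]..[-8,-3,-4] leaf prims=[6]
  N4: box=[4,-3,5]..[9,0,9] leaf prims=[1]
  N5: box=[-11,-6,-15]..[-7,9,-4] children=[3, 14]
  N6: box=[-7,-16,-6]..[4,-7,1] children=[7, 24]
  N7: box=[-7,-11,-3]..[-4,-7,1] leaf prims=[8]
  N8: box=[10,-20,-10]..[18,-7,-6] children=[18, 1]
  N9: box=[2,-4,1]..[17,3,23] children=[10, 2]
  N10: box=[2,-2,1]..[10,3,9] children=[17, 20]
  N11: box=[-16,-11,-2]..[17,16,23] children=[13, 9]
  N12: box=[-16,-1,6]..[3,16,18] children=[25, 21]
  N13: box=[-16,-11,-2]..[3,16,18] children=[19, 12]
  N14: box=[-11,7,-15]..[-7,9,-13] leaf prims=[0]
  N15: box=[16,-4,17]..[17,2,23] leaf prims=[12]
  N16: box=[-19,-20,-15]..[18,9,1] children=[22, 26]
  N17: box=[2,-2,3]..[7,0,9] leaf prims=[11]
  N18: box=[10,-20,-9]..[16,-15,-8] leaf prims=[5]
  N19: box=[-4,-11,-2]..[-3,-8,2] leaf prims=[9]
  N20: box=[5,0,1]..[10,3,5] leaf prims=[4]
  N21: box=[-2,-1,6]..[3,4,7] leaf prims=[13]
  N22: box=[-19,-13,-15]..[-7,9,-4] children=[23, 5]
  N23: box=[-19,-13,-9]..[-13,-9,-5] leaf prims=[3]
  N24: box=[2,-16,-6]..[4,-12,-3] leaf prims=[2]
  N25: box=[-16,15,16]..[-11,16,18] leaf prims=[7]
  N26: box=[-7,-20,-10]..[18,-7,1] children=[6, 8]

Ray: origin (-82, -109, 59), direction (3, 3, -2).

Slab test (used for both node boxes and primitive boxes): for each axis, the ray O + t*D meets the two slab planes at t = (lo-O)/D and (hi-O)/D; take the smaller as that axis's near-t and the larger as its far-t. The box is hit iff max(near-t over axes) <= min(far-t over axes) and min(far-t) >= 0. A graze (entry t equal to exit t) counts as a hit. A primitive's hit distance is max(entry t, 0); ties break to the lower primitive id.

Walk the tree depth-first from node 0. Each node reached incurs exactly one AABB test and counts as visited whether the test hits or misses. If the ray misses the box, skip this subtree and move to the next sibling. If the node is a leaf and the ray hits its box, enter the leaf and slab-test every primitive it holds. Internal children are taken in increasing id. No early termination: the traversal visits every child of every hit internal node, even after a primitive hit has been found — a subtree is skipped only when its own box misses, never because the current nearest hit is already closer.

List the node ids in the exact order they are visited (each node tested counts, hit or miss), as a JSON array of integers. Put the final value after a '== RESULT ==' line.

Traverse from the root:
N0 x:[21,100/3] y:[89/3,125/3] z:[18,37] -> hit [89/3,100/3], descend [11, 16]
  N11 x:[22,33] y:[98/3,125/3] z:[18,61/2] -> miss, prune
  N16 x:[21,100/3] y:[89/3,118/3] z:[29,37] -> hit [89/3,100/3], descend [22, 26]
    N22 x:[21,25] y:[32,118/3] z:[63/2,37] -> miss, prune
    N26 x:[25,100/3] y:[89/3,34] z:[29,69/2] -> hit [89/3,100/3], descend [6, 8]
      N6 x:[25,86/3] y:[31,34] z:[29,65/2] -> miss, prune
      N8 x:[92/3,100/3] y:[89/3,34] z:[65/2,69/2] -> hit [65/2,100/3], descend [1, 18]
        N1 x:[98/3,100/3] y:[98/3,34] z:[65/2,69/2] -> hit [98/3,100/3] leaf, test {P10@t=98/3}
        N18 x:[92/3,98/3] y:[89/3,94/3] z:[67/2,34] -> miss, prune

order=[0, 11, 16, 22, 26, 6, 8, 1, 18]  |boxes|=9  |leaves|=1  hit=P10

== RESULT ==
[0, 11, 16, 22, 26, 6, 8, 1, 18]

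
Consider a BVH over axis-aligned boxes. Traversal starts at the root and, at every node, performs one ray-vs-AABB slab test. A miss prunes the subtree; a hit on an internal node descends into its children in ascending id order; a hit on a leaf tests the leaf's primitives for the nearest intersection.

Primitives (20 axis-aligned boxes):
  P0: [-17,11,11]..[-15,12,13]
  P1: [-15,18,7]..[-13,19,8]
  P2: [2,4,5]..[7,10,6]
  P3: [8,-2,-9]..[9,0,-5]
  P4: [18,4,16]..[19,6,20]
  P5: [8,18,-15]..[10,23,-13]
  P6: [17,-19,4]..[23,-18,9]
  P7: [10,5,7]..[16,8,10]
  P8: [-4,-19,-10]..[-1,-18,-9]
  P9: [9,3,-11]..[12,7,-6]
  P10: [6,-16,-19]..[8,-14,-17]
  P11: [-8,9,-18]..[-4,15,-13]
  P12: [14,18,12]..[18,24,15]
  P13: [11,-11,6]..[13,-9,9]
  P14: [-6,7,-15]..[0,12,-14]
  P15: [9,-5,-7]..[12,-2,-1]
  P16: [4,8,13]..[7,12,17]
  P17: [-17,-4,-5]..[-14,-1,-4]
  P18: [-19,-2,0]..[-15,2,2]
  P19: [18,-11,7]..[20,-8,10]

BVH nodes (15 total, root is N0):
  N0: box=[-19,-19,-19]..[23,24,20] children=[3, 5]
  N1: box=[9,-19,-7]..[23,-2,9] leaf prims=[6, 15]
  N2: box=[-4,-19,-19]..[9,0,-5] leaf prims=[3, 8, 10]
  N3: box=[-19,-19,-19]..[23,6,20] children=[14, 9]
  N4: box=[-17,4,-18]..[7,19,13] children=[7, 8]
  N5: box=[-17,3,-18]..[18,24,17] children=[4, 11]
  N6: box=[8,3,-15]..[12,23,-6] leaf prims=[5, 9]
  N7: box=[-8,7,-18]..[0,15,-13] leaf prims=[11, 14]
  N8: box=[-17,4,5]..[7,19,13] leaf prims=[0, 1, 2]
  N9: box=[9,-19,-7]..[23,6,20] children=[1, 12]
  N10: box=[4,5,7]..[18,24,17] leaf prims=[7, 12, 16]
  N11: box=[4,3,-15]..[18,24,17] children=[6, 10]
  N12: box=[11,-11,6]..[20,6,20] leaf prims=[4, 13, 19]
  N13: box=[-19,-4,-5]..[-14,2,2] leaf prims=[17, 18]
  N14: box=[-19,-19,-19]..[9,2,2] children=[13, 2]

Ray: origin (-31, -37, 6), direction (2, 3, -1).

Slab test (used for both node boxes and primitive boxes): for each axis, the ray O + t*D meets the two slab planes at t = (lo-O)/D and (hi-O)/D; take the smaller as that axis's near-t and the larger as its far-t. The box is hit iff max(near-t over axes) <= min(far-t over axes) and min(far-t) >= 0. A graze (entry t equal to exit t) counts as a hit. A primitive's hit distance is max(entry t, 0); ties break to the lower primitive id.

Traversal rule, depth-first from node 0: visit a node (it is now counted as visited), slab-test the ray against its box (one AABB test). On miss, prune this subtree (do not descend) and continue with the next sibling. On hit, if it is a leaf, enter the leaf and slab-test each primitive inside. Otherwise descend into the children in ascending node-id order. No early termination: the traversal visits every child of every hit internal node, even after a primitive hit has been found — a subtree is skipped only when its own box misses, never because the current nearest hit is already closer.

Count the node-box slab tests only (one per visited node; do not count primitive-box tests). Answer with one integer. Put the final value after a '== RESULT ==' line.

Trace the traversal:
N0 x:[6,27] y:[6,61/3] z:[-14,25] -> hit [6,61/3], descend [3, 5]
  N3 x:[6,27] y:[6,43/3] z:[-14,25] -> hit [6,43/3], descend [9, 14]
    N9 x:[20,27] y:[6,43/3] z:[-14,13] -> miss, prune
    N14 x:[6,20] y:[6,13] z:[4,25] -> hit [6,13], descend [2, 13]
      N2 x:[27/2,20] y:[6,37/3] z:[11,25] -> miss, prune
      N13 x:[6,17/2] y:[11,13] z:[4,11] -> miss, prune
  N5 x:[7,49/2] y:[40/3,61/3] z:[-11,24] -> hit [40/3,61/3], descend [4, 11]
    N4 x:[7,19] y:[41/3,56/3] z:[-7,24] -> hit [41/3,56/3], descend [7, 8]
      N7 x:[23/2,31/2] y:[44/3,52/3] z:[19,24] -> miss, prune
      N8 x:[7,19] y:[41/3,56/3] z:[-7,1] -> miss, prune
    N11 x:[35/2,49/2] y:[40/3,61/3] z:[-11,21] -> hit [35/2,61/3], descend [6, 10]
      N6 x:[39/2,43/2] y:[40/3,20] z:[12,21] -> hit [39/2,20] leaf, test {P5@t=39/2, P9(miss)}
      N10 x:[35/2,49/2] y:[14,61/3] z:[-11,-1] -> miss, prune

Summary -> nodes [0, 3, 9, 14, 2, 13, 5, 4, 7, 8, 11, 6, 10]; box-tests=13; leaf-entries=1; first=P5

== RESULT ==
13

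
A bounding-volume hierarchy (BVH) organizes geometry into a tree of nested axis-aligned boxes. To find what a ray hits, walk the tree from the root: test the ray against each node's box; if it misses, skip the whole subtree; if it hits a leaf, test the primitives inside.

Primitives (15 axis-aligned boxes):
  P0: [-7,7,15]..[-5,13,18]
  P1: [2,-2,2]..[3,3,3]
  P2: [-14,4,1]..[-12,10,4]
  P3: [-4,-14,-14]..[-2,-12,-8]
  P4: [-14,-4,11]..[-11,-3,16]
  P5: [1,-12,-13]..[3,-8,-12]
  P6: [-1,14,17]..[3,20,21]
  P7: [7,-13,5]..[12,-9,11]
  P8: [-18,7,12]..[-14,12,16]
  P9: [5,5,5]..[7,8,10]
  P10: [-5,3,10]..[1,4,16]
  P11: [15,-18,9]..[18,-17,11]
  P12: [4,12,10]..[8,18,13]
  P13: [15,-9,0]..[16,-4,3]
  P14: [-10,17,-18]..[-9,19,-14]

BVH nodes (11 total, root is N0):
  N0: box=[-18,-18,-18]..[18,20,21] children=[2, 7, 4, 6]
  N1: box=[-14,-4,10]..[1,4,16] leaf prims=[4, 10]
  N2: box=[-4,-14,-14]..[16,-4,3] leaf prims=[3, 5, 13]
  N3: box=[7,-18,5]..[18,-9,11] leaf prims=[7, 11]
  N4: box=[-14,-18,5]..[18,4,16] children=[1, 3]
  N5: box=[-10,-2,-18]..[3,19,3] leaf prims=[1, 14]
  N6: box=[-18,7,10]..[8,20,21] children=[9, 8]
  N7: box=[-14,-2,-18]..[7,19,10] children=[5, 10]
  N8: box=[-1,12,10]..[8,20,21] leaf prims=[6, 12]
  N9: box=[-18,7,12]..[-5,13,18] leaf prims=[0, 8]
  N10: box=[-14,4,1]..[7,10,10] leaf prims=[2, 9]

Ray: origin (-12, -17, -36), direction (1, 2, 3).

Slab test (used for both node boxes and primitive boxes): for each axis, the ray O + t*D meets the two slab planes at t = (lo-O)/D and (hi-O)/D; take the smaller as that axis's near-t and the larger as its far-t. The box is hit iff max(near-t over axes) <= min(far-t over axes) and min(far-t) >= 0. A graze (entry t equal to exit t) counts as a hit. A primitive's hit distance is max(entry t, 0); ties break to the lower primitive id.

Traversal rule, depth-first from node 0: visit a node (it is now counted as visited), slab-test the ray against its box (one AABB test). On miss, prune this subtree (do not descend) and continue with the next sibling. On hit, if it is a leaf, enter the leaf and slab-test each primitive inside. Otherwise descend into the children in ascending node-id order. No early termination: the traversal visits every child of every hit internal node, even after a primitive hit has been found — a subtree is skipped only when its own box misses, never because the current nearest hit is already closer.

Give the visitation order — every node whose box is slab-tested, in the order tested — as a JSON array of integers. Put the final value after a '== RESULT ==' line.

Walk:
N0 x:[-6,30] y:[-1/2,37/2] z:[6,19] -> hit [6,37/2], descend [2, 4, 6, 7]
  N2 x:[8,28] y:[3/2,13/2] z:[22/3,13] -> miss, prune
  N4 x:[-2,30] y:[-1/2,21/2] z:[41/3,52/3] -> miss, prune
  N6 x:[-6,20] y:[12,37/2] z:[46/3,19] -> hit [46/3,37/2], descend [8, 9]
    N8 x:[11,20] y:[29/2,37/2] z:[46/3,19] -> hit [46/3,37/2] leaf, test {P6(miss), P12@t=16}
    N9 x:[-6,7] y:[12,15] z:[16,18] -> miss, prune
  N7 x:[-2,19] y:[15/2,18] z:[6,46/3] -> hit [15/2,46/3], descend [5, 10]
    N5 x:[2,15] y:[15/2,18] z:[6,13] -> hit [15/2,13] leaf, test {P1(miss), P14(miss)}
    N10 x:[-2,19] y:[21/2,27/2] z:[37/3,46/3] -> hit [37/3,27/2] leaf, test {P2(miss), P9(miss)}

9 AABB tests over nodes [0, 2, 4, 6, 8, 9, 7, 5, 10]; 3 leaves entered; closest P12.

== RESULT ==
[0, 2, 4, 6, 8, 9, 7, 5, 10]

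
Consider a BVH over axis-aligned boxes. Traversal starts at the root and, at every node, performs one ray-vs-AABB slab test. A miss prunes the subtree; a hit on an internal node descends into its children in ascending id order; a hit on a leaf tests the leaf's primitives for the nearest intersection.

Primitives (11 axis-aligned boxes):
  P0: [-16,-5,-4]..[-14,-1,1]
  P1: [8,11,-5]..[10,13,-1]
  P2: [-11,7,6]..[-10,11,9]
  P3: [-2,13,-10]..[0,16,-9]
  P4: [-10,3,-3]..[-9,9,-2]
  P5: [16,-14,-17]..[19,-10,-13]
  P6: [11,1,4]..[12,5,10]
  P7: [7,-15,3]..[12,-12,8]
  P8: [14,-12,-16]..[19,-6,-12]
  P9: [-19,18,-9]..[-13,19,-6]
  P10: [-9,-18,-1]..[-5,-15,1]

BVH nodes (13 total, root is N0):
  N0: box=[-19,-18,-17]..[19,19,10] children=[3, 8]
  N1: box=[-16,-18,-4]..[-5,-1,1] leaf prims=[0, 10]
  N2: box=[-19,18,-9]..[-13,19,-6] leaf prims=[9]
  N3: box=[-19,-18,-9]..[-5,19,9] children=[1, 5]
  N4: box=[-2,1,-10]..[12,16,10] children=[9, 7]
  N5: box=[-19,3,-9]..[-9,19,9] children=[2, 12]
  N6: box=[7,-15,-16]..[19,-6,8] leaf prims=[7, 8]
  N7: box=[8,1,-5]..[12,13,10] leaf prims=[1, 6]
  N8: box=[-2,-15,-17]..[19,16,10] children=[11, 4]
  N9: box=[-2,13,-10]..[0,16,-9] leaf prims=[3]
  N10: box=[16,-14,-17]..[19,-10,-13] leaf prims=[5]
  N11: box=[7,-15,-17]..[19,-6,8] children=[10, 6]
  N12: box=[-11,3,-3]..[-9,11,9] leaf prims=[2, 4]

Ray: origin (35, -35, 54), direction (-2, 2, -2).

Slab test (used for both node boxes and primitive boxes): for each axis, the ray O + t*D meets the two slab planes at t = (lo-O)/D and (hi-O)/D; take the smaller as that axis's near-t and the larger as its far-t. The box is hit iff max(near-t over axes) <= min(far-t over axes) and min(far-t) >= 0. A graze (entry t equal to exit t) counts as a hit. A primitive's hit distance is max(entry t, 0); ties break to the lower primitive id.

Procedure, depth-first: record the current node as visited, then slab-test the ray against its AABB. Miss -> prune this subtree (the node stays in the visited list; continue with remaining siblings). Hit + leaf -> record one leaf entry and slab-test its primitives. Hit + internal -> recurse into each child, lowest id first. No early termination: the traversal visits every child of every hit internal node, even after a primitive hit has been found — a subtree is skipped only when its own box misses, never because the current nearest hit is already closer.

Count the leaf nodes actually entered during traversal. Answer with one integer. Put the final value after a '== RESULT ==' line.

Traverse from the root:
N0 x:[8,27] y:[17/2,27] z:[22,71/2] -> hit [22,27], descend [3, 8]
  N3 x:[20,27] y:[17/2,27] z:[45/2,63/2] -> hit [45/2,27], descend [1, 5]
    N1 x:[20,51/2] y:[17/2,17] z:[53/2,29] -> miss, prune
    N5 x:[22,27] y:[19,27] z:[45/2,63/2] -> hit [45/2,27], descend [2, 12]
      N2 x:[24,27] y:[53/2,27] z:[30,63/2] -> miss, prune
      N12 x:[22,23] y:[19,23] z:[45/2,57/2] -> hit [45/2,23] leaf, test {P2@t=45/2, P4(miss)}
  N8 x:[8,37/2] y:[10,51/2] z:[22,71/2] -> miss, prune

order=[0, 3, 1, 5, 2, 12, 8]  |boxes|=7  |leaves|=1  hit=P2

== RESULT ==
1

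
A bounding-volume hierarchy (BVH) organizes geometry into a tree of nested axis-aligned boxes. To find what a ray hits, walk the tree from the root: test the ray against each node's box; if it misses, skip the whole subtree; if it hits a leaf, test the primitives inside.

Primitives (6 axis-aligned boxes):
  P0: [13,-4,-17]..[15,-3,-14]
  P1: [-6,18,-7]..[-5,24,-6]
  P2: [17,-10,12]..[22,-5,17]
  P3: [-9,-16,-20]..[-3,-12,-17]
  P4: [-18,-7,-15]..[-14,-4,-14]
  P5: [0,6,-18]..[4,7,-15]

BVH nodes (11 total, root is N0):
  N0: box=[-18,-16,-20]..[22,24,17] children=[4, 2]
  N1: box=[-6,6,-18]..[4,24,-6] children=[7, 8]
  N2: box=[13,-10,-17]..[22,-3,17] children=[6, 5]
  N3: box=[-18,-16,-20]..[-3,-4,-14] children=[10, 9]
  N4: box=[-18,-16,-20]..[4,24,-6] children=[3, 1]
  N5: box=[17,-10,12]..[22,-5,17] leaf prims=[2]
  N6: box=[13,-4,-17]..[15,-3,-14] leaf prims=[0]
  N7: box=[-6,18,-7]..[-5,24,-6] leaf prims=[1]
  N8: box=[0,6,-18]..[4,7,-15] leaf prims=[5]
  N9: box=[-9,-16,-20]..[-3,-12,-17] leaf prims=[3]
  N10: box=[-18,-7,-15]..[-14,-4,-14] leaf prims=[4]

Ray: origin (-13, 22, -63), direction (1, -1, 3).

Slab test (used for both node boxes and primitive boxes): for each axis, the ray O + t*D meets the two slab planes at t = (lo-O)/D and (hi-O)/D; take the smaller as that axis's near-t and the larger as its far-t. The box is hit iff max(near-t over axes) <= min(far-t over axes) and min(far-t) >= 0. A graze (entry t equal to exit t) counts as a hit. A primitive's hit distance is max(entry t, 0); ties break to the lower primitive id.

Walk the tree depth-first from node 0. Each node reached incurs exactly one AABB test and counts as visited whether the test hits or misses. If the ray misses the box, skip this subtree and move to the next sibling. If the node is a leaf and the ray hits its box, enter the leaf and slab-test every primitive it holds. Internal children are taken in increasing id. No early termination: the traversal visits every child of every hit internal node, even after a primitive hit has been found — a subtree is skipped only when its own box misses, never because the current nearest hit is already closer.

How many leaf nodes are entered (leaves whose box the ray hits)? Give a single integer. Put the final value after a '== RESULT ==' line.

Walk:
N0 x:[-5,35] y:[-2,38] z:[43/3,80/3] -> hit [43/3,80/3], descend [2, 4]
  N2 x:[26,35] y:[25,32] z:[46/3,80/3] -> hit [26,80/3], descend [5, 6]
    N5 x:[30,35] y:[27,32] z:[25,80/3] -> miss, prune
    N6 x:[26,28] y:[25,26] z:[46/3,49/3] -> miss, prune
  N4 x:[-5,17] y:[-2,38] z:[43/3,19] -> hit [43/3,17], descend [1, 3]
    N1 x:[7,17] y:[-2,16] z:[15,19] -> hit [15,16], descend [7, 8]
      N7 x:[7,8] y:[-2,4] z:[56/3,19] -> miss, prune
      N8 x:[13,17] y:[15,16] z:[15,16] -> hit [15,16] leaf, test {P5@t=15}
    N3 x:[-5,10] y:[26,38] z:[43/3,49/3] -> miss, prune

Summary -> nodes [0, 2, 5, 6, 4, 1, 7, 8, 3]; box-tests=9; leaf-entries=1; first=P5

== RESULT ==
1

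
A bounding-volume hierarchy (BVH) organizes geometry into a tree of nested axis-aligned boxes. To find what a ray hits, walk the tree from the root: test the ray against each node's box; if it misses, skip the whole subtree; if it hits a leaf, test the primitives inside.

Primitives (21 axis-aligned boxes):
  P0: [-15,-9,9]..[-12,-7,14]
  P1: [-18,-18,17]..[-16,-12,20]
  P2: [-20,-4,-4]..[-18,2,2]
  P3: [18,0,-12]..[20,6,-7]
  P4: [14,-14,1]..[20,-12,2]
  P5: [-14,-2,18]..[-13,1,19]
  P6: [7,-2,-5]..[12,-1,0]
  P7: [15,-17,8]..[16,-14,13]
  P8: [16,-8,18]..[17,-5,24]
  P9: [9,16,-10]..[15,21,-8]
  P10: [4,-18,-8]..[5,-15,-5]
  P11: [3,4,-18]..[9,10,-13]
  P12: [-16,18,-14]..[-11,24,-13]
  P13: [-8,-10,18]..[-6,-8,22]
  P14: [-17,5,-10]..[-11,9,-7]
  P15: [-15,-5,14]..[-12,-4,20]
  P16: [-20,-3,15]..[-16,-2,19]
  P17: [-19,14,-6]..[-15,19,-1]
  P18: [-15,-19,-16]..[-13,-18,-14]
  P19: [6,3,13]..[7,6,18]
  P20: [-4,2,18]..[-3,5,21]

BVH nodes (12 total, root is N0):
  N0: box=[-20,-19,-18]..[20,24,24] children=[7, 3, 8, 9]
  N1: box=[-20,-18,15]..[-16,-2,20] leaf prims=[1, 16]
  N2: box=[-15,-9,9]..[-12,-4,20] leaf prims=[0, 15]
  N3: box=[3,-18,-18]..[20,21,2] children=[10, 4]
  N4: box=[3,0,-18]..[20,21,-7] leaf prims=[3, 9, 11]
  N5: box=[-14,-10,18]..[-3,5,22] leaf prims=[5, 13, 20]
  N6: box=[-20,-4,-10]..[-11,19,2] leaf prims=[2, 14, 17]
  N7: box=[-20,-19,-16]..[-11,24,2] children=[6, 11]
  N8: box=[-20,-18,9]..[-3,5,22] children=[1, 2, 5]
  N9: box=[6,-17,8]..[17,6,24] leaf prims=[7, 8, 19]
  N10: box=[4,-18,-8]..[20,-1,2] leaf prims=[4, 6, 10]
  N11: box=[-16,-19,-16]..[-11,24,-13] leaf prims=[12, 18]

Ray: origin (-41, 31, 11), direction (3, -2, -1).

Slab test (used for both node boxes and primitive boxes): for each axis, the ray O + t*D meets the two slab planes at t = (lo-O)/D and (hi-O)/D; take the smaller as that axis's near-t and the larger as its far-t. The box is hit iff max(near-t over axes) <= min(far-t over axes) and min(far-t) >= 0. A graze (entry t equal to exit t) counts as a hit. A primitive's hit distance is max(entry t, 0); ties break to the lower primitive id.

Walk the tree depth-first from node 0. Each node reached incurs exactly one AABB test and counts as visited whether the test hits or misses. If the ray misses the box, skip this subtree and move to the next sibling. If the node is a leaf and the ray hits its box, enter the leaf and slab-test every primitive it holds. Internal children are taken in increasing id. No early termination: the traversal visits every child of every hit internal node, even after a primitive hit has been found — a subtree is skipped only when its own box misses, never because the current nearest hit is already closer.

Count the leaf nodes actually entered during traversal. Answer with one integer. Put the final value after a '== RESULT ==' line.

Walk:
N0 x:[7,61/3] y:[7/2,25] z:[-13,29] -> hit [7,61/3], descend [3, 7, 8, 9]
  N3 x:[44/3,61/3] y:[5,49/2] z:[9,29] -> hit [44/3,61/3], descend [4, 10]
    N4 x:[44/3,61/3] y:[5,31/2] z:[18,29] -> miss, prune
    N10 x:[15,61/3] y:[16,49/2] z:[9,19] -> hit [16,19] leaf, test {P4(miss), P6@t=16, P10(miss)}
  N7 x:[7,10] y:[7/2,25] z:[9,27] -> hit [9,10], descend [6, 11]
    N6 x:[7,10] y:[6,35/2] z:[9,21] -> hit [9,10] leaf, test {P2(miss), P14(miss), P17(miss)}
    N11 x:[25/3,10] y:[7/2,25] z:[24,27] -> miss, prune
  N8 x:[7,38/3] y:[13,49/2] z:[-11,2] -> miss, prune
  N9 x:[47/3,58/3] y:[25/2,24] z:[-13,3] -> miss, prune

9 AABB tests over nodes [0, 3, 4, 10, 7, 6, 11, 8, 9]; 2 leaves entered; closest P6.

== RESULT ==
2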